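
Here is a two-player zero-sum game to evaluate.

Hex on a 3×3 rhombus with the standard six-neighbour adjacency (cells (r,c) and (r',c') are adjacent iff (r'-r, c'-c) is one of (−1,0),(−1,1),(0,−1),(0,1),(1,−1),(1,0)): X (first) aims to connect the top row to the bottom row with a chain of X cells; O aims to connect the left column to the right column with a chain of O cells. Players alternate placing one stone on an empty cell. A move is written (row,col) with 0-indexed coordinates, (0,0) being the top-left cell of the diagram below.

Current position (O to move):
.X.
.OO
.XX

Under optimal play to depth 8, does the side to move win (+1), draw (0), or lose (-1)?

p1 O@[.X./.OO/.XX]: (0,0)[OX./.OO/.XX]+1* (0,2)[.XO/.OO/.XX]+1 (1,0)[.X./OOO/.XX]+1 (2,0)[.X./.OO/OXX]+1
p2 X@[OX./.OO/.XX]: (0,2)[OXX/.OO/.XX]-1* (1,0)[OX./XOO/.XX]-1 (2,0)[OX./.OO/XXX]-1
p3 O@[OXX/.OO/.XX]: (1,0)[OXX/OOO/.XX]+1* (2,0)[OXX/.OO/OXX]+1
p4 X@[OXX/OOO/.XX] terminal -1; root [.X./.OO/.XX] d8

value(.X./.OO/.XX, O) = +1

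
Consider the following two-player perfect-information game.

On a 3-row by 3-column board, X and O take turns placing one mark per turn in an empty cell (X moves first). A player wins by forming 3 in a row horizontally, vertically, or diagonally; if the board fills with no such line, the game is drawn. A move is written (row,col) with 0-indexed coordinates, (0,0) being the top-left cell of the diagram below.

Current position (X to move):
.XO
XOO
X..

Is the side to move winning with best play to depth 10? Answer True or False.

ply 1, X at .XO/XOO/X.. | (0,0)=+1→XXO/XOO/X..*; (2,1)=-1→.XO/XOO/XX.; (2,2)=+1→.XO/XOO/X.X
ply 2: XXO/XOO/X.. is terminal -1 (O); from .XO/XOO/X.. depth 10

X winning at [.XO/XOO/X..]: True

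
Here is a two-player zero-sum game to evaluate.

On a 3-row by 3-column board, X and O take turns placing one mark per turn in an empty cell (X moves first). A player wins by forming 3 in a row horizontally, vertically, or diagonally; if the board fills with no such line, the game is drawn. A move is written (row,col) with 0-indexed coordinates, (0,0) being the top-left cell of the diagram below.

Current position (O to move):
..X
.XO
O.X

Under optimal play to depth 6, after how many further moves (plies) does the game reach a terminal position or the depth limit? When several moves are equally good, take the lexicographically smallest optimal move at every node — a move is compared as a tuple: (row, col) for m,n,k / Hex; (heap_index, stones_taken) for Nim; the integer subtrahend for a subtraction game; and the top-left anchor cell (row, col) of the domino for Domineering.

PV length from [..X/.XO/O.X]: 4 plies

ply 1, O at ..X/.XO/O.X | (0,0)=+0→O.X/.XO/O.X*; (0,1)=-1→.OX/.XO/O.X; (1,0)=-1→..X/OXO/O.X; (2,1)=-1→..X/.XO/OOX
ply 2, X at O.X/.XO/O.X | (0,1)=-1→OXX/.XO/O.X; (1,0)=+0→O.X/XXO/O.X*; (2,1)=-1→O.X/.XO/OXX
ply 3, O at O.X/XXO/O.X | (0,1)=+0→OOX/XXO/O.X*; (2,1)=+0→O.X/XXO/OOX
ply 4, X at OOX/XXO/O.X | (2,1)=+0→OOX/XXO/OXX*
ply 5: OOX/XXO/OXX is terminal +0 (O); from ..X/.XO/O.X depth 6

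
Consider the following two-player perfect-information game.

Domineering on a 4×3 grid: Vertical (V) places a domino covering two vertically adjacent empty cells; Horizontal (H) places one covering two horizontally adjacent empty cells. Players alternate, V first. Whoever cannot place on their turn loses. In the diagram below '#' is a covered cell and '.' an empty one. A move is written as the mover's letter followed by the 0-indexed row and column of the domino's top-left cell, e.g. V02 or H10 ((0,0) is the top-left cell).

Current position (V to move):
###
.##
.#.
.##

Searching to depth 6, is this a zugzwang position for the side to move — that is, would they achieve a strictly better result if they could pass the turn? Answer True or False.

zugzwang(###/.##/.#./.##, V) = False

p1 V@[###/.##/.#./.##]: V10[###/###/##./.##]+1* V20[###/.##/##./###]+1
p2 H@[###/###/##./.##] terminal -1; root [###/.##/.#./.##] d6
suppose V passes — search the same position with H to move:
pass> p1 H@[###/.##/.#./.##] terminal -1; root [###/.##/.#./.##] d6
for V: play +1, pass +1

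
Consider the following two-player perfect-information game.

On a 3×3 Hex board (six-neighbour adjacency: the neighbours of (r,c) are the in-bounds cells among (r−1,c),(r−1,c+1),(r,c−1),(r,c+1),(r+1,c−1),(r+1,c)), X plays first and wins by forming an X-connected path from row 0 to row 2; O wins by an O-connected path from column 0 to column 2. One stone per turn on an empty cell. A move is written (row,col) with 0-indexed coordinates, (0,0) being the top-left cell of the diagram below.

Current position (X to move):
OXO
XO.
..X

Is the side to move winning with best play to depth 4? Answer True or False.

X winning at [OXO/XO./..X]: True

p1 X@[OXO/XO./..X]: (1,2)[OXO/XOX/..X]-1 (2,0)[OXO/XO./X.X]+1* (2,1)[OXO/XO./.XX]-1
p2 O@[OXO/XO./X.X] terminal -1; root [OXO/XO./..X] d4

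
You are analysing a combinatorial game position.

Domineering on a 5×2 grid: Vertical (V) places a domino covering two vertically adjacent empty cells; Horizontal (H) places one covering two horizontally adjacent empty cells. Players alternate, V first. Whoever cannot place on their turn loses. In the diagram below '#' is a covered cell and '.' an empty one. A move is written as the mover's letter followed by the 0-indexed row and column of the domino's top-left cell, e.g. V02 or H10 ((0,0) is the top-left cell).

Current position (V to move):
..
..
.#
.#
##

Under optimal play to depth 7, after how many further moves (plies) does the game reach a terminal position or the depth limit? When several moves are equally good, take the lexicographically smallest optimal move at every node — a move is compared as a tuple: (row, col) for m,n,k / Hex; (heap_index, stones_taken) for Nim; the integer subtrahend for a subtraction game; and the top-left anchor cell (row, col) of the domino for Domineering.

PV length from [../../.#/.#/##]: 1 ply

ply 1, V at ../../.#/.#/## | V00=+1→#./#./.#/.#/##*; V01=+1→.#/.#/.#/.#/##; V10=-1→../#./##/.#/##; V20=-1→../../##/##/##
ply 2: #./#./.#/.#/## is terminal -1 (H); from ../../.#/.#/## depth 7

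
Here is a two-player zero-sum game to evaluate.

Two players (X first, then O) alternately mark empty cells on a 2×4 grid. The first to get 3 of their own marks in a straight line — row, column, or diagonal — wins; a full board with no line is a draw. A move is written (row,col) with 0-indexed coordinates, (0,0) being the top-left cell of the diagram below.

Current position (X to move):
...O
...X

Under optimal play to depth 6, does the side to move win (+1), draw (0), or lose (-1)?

value(...O/...X, X) = 0

[...O/...X] X move#1: (0,0):+0/X..O/...X*, (0,1):+0/.X.O/...X, (0,2):+0/..XO/...X, (1,0):+0/...O/X..X, (1,1):+0/...O/.X.X, (1,2):+0/...O/..XX
[X..O/...X] O move#2: (0,1):+0/XO.O/...X*, (0,2):+0/X.OO/...X, (1,0):+0/X..O/O..X, (1,1):+0/X..O/.O.X, (1,2):+0/X..O/..OX
[XO.O/...X] X move#3: (0,2):+0/XOXO/...X*, (1,0):-1/XO.O/X..X, (1,1):-1/XO.O/.X.X, (1,2):-1/XO.O/..XX
[XOXO/...X] O move#4: (1,0):+0/XOXO/O..X*, (1,1):+0/XOXO/.O.X, (1,2):+0/XOXO/..OX
[XOXO/O..X] X move#5: (1,1):+0/XOXO/OX.X*, (1,2):+0/XOXO/O.XX
[XOXO/OX.X] O move#6: (1,2):+0/XOXO/OXOX*
[XOXO/OXOX] end (terminal +0, X#7); searched ...O/...X to 6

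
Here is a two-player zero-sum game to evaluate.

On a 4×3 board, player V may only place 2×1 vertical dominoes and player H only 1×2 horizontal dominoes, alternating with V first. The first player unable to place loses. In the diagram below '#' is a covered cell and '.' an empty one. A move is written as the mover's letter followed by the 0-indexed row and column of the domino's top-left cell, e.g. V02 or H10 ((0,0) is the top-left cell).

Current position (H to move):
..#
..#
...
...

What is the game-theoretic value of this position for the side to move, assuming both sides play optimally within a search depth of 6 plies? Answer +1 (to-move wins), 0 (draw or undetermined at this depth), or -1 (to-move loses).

value(..#/..#/.../..., H) = -1

[..#/..#/.../...] H move#1: H00:-1/###/..#/.../...*, H10:-1/..#/###/.../..., H20:-1/..#/..#/##./..., H21:-1/..#/..#/.##/..., H30:-1/..#/..#/.../##., H31:-1/..#/..#/.../.##
[###/..#/.../...] V move#2: V10:-1/###/#.#/#../..., V11:+1/###/.##/.#./...*, V20:-1/###/..#/#../#.., V21:+1/###/..#/.#./.#., V22:-1/###/..#/..#/..#
[###/.##/.#./...] H move#3: H30:-1/###/.##/.#./##.*, H31:-1/###/.##/.#./.##
[###/.##/.#./##.] V move#4: V10:+1/###/###/##./##.*, V22:+1/###/.##/.##/###
[###/###/##./##.] end (terminal -1, H#5); searched ..#/..#/.../... to 6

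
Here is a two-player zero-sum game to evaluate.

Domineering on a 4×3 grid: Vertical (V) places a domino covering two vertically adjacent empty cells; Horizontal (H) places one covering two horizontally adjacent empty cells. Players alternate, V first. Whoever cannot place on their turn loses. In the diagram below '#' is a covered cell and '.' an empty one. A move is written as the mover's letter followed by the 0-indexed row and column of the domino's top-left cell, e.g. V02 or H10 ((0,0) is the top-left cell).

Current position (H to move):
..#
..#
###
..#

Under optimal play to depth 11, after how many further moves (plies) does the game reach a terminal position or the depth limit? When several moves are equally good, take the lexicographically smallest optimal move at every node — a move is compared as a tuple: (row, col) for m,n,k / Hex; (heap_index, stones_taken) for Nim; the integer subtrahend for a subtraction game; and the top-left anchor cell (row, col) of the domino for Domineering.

ply 1, H at ..#/..#/###/..# | H00=+1→###/..#/###/..#*; H10=+1→..#/###/###/..#; H30=-1→..#/..#/###/###
ply 2: ###/..#/###/..# is terminal -1 (V); from ..#/..#/###/..# depth 11

PV length from [..#/..#/###/..#]: 1 ply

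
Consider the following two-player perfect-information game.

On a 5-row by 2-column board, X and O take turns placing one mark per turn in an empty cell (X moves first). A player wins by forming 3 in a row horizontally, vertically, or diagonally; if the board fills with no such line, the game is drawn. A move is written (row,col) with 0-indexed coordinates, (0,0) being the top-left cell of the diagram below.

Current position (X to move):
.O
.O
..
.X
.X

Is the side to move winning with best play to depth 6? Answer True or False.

X winning at [.O/.O/../.X/.X]: True

[.O/.O/../.X/.X] X move#1: (0,0):-1/XO/.O/../.X/.X, (1,0):-1/.O/XO/../.X/.X, (2,0):-1/.O/.O/X./.X/.X, (2,1):+1/.O/.O/.X/.X/.X*, (3,0):-1/.O/.O/../XX/.X, (4,0):-1/.O/.O/../.X/XX
[.O/.O/.X/.X/.X] end (terminal -1, O#2); searched .O/.O/../.X/.X to 6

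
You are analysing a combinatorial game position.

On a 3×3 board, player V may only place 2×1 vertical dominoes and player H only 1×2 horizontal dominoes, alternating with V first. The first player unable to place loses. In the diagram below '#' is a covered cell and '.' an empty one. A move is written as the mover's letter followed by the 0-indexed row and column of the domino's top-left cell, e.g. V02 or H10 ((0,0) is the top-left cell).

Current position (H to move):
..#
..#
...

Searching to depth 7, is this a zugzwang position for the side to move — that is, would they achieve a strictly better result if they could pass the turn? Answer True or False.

ply 1, H at ..#/..#/... | H00=-1→###/..#/...; H10=+1→..#/###/...*; H20=-1→..#/..#/##.; H21=-1→..#/..#/.##
ply 2: ..#/###/... is terminal -1 (V); from ..#/..#/... depth 7
if H skipped the turn, V would face:
~ ply 1, V at ..#/..#/... | V00=+1→#.#/#.#/...*; V01=+1→.##/.##/...; V10=+1→..#/#.#/#..; V11=+1→..#/.##/.#.
~ ply 2, H at #.#/#.#/... | H20=-1→#.#/#.#/##.*; H21=-1→#.#/#.#/.##
~ ply 3, V at #.#/#.#/##. | V01=+1→###/###/##.*
~ ply 4: ###/###/##. is terminal -1 (H); from ..#/..#/... depth 7
compare (H): move=+1 vs pass=-1

zugzwang(..#/..#/..., H) = False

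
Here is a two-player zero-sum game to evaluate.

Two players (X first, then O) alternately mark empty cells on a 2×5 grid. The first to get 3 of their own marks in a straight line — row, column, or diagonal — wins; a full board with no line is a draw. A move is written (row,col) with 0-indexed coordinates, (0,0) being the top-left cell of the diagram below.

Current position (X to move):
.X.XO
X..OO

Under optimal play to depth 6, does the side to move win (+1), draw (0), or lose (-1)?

[.X.XO/X..OO] X move#1: (0,0):-1/XX.XO/X..OO, (0,2):+1/.XXXO/X..OO*, (1,1):-1/.X.XO/XX.OO, (1,2):+1/.X.XO/X.XOO
[.XXXO/X..OO] end (terminal -1, O#2); searched .X.XO/X..OO to 6

value(.X.XO/X..OO, X) = +1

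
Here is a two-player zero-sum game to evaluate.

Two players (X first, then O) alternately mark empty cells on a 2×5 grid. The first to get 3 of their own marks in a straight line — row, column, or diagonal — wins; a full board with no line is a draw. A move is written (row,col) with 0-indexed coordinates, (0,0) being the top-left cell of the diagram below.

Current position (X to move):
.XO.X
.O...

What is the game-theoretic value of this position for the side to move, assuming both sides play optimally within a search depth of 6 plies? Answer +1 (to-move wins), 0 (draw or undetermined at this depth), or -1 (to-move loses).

value(.XO.X/.O..., X) = 0

p1 X@[.XO.X/.O...]: (0,0)[XXO.X/.O...]-1 (0,3)[.XOXX/.O...]-1 (1,0)[.XO.X/XO...]+0* (1,2)[.XO.X/.OX..]+0 (1,3)[.XO.X/.O.X.]+0 (1,4)[.XO.X/.O..X]-1
p2 O@[.XO.X/XO...]: (0,0)[OXO.X/XO...]+0* (0,3)[.XOOX/XO...]+0 (1,2)[.XO.X/XOO..]+0 (1,3)[.XO.X/XO.O.]+0 (1,4)[.XO.X/XO..O]+0
p3 X@[OXO.X/XO...]: (0,3)[OXOXX/XO...]+0* (1,2)[OXO.X/XOX..]+0 (1,3)[OXO.X/XO.X.]+0 (1,4)[OXO.X/XO..X]+0
p4 O@[OXOXX/XO...]: (1,2)[OXOXX/XOO..]+0* (1,3)[OXOXX/XO.O.]+0 (1,4)[OXOXX/XO..O]+0
p5 X@[OXOXX/XOO..]: (1,3)[OXOXX/XOOX.]+0* (1,4)[OXOXX/XOO.X]-1
p6 O@[OXOXX/XOOX.]: (1,4)[OXOXX/XOOXO]+0*
p7 X@[OXOXX/XOOXO] terminal +0; root [.XO.X/.O...] d6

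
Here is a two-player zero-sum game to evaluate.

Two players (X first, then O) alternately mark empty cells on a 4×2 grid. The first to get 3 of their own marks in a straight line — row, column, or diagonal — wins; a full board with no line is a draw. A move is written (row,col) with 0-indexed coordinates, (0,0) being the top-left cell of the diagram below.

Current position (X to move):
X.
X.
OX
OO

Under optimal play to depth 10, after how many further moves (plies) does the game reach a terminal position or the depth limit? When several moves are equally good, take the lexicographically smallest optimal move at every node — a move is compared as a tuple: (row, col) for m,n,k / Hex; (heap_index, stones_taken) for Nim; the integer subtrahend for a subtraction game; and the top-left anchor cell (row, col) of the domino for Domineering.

[X./X./OX/OO] X move#1: (0,1):+0/XX/X./OX/OO*, (1,1):+0/X./XX/OX/OO
[XX/X./OX/OO] O move#2: (1,1):+0/XX/XO/OX/OO*
[XX/XO/OX/OO] end (terminal +0, X#3); searched X./X./OX/OO to 10

PV length from [X./X./OX/OO]: 2 plies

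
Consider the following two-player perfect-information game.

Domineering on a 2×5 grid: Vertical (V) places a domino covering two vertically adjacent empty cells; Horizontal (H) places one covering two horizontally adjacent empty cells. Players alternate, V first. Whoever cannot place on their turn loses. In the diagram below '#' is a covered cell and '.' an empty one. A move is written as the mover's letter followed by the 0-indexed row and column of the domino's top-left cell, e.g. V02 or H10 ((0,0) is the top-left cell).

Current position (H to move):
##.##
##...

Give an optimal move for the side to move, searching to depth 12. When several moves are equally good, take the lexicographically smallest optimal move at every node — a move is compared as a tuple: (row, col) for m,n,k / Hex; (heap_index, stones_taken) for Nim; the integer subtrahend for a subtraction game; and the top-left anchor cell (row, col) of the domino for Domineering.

H's best at [##.##/##...]: H12

ply 1, H at ##.##/##... | H12=+1→##.##/####.*; H13=-1→##.##/##.##
ply 2: ##.##/####. is terminal -1 (V); from ##.##/##... depth 12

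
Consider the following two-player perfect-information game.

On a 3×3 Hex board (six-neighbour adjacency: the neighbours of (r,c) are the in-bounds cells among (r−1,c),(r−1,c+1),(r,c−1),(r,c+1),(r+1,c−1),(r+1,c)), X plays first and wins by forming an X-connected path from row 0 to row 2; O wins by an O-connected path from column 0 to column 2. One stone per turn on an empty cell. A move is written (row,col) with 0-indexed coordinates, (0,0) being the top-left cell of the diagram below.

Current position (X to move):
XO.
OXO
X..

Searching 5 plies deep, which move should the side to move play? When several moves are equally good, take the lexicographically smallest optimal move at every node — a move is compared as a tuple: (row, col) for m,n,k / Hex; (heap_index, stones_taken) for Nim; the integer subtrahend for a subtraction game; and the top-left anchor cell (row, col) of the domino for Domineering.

ply 1, X at XO./OXO/X.. | (0,2)=+1→XOX/OXO/X..*; (2,1)=-1→XO./OXO/XX.; (2,2)=-1→XO./OXO/X.X
ply 2: XOX/OXO/X.. is terminal -1 (O); from XO./OXO/X.. depth 5

X's best at [XO./OXO/X..]: (0,2)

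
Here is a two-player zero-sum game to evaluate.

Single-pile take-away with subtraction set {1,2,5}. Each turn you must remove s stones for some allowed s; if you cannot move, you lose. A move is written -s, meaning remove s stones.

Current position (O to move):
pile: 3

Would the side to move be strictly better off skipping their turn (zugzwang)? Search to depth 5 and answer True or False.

[3] O move#1: -1:-1/2*, -2:-1/1
[2] X move#2: -1:-1/1, -2:+1/0*
[0] end (terminal -1, O#3); searched 3 to 5
suppose O passes — search the same position with X to move:
pass> [3] X move#1: -1:-1/2*, -2:-1/1
pass> [2] O move#2: -1:-1/1, -2:+1/0*
pass> [0] end (terminal -1, X#3); searched 3 to 5
for O: play -1, pass +1

zugzwang(3, O) = True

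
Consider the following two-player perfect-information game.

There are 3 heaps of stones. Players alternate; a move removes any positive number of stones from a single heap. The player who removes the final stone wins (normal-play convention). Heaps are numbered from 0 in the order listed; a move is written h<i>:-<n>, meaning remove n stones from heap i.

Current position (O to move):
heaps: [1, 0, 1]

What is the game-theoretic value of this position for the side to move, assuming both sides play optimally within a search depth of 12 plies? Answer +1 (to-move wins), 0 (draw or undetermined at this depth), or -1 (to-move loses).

[(1,0,1)] O move#1: h0:-1:-1/(0,0,1)*, h2:-1:-1/(1,0,0)
[(0,0,1)] X move#2: h2:-1:+1/(0,0,0)*
[(0,0,0)] end (terminal -1, O#3); searched (1,0,1) to 12

value((1,0,1), O) = -1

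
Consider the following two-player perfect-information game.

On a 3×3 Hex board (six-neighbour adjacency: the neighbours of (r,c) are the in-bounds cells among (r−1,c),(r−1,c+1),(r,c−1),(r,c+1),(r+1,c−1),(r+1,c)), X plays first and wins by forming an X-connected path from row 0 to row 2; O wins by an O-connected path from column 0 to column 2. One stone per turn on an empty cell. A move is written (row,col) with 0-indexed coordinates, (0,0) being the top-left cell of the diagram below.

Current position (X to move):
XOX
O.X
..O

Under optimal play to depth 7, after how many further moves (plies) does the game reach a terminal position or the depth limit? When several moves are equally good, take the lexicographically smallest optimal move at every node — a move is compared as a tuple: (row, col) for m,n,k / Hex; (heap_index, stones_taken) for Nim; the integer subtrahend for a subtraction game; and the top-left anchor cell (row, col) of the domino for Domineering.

p1 X@[XOX/O.X/..O]: (1,1)[XOX/OXX/..O]+1* (2,0)[XOX/O.X/X.O]+1 (2,1)[XOX/O.X/.XO]+1
p2 O@[XOX/OXX/..O]: (2,0)[XOX/OXX/O.O]-1* (2,1)[XOX/OXX/.OO]-1
p3 X@[XOX/OXX/O.O]: (2,1)[XOX/OXX/OXO]+1*
p4 O@[XOX/OXX/OXO] terminal -1; root [XOX/O.X/..O] d7

PV length from [XOX/O.X/..O]: 3 plies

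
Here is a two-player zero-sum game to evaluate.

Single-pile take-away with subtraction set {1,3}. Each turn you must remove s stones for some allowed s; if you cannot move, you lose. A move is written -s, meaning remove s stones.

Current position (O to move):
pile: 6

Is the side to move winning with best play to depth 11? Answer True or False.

O winning at [6]: False

ply 1, O at 6 | -1=-1→5*; -3=-1→3
ply 2, X at 5 | -1=+1→4*; -3=+1→2
ply 3, O at 4 | -1=-1→3*; -3=-1→1
ply 4, X at 3 | -1=+1→2*; -3=+1→0
ply 5, O at 2 | -1=-1→1*
ply 6, X at 1 | -1=+1→0*
ply 7: 0 is terminal -1 (O); from 6 depth 11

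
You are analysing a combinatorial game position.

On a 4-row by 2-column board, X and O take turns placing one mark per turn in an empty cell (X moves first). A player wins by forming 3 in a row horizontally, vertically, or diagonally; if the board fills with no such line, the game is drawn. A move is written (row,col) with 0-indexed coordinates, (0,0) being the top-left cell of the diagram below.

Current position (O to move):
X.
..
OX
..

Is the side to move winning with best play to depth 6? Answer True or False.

p1 O@[X./../OX/..]: (0,1)[XO/../OX/..]+0* (1,0)[X./O./OX/..]+0 (1,1)[X./.O/OX/..]+0 (3,0)[X./../OX/O.]+0 (3,1)[X./../OX/.O]+0
p2 X@[XO/../OX/..]: (1,0)[XO/X./OX/..]+0* (1,1)[XO/.X/OX/..]+0 (3,0)[XO/../OX/X.]+0 (3,1)[XO/../OX/.X]+0
p3 O@[XO/X./OX/..]: (1,1)[XO/XO/OX/..]+0* (3,0)[XO/X./OX/O.]+0 (3,1)[XO/X./OX/.O]+0
p4 X@[XO/XO/OX/..]: (3,0)[XO/XO/OX/X.]+0* (3,1)[XO/XO/OX/.X]+0
p5 O@[XO/XO/OX/X.]: (3,1)[XO/XO/OX/XO]+0*
p6 X@[XO/XO/OX/XO] terminal +0; root [X./../OX/..] d6

O winning at [X./../OX/..]: False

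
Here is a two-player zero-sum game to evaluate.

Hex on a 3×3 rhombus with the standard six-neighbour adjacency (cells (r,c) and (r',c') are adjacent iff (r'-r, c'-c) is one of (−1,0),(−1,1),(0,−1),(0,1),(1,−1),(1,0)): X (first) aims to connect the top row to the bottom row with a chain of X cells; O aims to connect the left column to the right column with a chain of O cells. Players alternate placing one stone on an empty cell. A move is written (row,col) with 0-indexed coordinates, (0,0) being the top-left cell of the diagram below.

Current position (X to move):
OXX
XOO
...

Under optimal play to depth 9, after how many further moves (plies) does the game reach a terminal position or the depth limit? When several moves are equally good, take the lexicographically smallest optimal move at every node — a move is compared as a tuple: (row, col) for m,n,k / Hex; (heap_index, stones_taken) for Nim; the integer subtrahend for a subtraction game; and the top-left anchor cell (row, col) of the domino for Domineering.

p1 X@[OXX/XOO/...]: (2,0)[OXX/XOO/X..]+1* (2,1)[OXX/XOO/.X.]-1 (2,2)[OXX/XOO/..X]-1
p2 O@[OXX/XOO/X..] terminal -1; root [OXX/XOO/...] d9

PV length from [OXX/XOO/...]: 1 ply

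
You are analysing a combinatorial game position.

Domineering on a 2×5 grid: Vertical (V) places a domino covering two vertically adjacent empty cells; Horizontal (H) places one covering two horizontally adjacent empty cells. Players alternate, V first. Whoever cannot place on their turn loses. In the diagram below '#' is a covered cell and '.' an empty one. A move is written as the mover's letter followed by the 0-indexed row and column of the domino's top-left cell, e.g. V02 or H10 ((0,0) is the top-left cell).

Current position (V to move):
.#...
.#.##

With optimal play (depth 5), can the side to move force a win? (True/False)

V winning at [.#.../.#.##]: True

[.#.../.#.##] V move#1: V00:-1/##.../##.##, V02:+1/.##../.####*
[.##../.####] H move#2: H03:-1/.####/.####*
[.####/.####] V move#3: V00:+1/#####/#####*
[#####/#####] end (terminal -1, H#4); searched .#.../.#.## to 5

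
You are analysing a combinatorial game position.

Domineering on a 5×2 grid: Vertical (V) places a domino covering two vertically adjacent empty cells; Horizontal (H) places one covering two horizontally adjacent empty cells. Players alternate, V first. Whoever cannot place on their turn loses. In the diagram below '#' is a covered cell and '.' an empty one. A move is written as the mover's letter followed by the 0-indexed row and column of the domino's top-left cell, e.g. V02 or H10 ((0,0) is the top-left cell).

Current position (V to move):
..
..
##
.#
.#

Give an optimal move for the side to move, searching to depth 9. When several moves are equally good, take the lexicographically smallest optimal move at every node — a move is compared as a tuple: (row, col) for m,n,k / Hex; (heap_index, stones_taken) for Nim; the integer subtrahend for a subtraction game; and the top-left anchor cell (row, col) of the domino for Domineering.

ply 1, V at ../../##/.#/.# | V00=+1→#./#./##/.#/.#*; V01=+1→.#/.#/##/.#/.#; V30=-1→../../##/##/##
ply 2: #./#./##/.#/.# is terminal -1 (H); from ../../##/.#/.# depth 9

V's best at [../../##/.#/.#]: V00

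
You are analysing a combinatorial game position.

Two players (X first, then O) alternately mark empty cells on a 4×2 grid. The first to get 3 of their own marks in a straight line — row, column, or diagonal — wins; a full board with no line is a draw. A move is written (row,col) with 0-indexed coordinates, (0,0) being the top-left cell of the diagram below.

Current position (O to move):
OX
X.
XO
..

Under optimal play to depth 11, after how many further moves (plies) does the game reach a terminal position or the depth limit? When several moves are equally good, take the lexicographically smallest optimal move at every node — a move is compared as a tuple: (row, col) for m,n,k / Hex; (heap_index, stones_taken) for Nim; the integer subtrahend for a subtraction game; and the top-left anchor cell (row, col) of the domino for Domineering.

PV length from [OX/X./XO/..]: 3 plies

ply 1, O at OX/X./XO/.. | (1,1)=-1→OX/XO/XO/..; (3,0)=+0→OX/X./XO/O.*; (3,1)=-1→OX/X./XO/.O
ply 2, X at OX/X./XO/O. | (1,1)=+0→OX/XX/XO/O.*; (3,1)=+0→OX/X./XO/OX
ply 3, O at OX/XX/XO/O. | (3,1)=+0→OX/XX/XO/OO*
ply 4: OX/XX/XO/OO is terminal +0 (X); from OX/X./XO/.. depth 11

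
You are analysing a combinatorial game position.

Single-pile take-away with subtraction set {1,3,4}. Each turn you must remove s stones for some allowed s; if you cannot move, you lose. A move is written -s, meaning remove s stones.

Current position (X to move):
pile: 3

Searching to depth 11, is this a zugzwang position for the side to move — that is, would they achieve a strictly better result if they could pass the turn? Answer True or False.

zugzwang(3, X) = False

p1 X@[3]: -1[2]+1* -3[0]+1
p2 O@[2]: -1[1]-1*
p3 X@[1]: -1[0]+1*
p4 O@[0] terminal -1; root [3] d11
pass branch (O moves first from the same position):
  | p1 O@[3]: -1[2]+1* -3[0]+1
  | p2 X@[2]: -1[1]-1*
  | p3 O@[1]: -1[0]+1*
  | p4 X@[0] terminal -1; root [3] d11
X moving scores +1; X passing scores -1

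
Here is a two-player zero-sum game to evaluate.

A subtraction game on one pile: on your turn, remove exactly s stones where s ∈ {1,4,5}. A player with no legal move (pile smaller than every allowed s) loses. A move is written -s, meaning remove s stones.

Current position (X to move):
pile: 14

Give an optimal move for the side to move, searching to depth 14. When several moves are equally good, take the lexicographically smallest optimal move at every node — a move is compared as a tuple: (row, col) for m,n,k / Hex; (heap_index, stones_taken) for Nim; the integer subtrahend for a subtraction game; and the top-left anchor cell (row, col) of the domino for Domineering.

X's best at [14]: -4

p1 X@[14]: -1[13]-1 -4[10]+1* -5[9]-1
p2 O@[10]: -1[9]-1* -4[6]-1 -5[5]-1
p3 X@[9]: -1[8]+1* -4[5]-1 -5[4]-1
p4 O@[8]: -1[7]-1* -4[4]-1 -5[3]-1
p5 X@[7]: -1[6]-1 -4[3]-1 -5[2]+1*
p6 O@[2]: -1[1]-1*
p7 X@[1]: -1[0]+1*
p8 O@[0] terminal -1; root [14] d14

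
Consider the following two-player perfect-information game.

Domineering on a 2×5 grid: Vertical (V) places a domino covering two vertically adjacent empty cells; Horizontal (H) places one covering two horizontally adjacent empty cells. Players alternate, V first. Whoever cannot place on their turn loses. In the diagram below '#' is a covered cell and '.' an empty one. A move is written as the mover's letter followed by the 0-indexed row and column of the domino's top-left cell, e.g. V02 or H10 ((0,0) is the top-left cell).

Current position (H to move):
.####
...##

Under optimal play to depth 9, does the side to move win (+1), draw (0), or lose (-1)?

p1 H@[.####/...##]: H10[.####/##.##]+1* H11[.####/.####]-1
p2 V@[.####/##.##] terminal -1; root [.####/...##] d9

value(.####/...##, H) = +1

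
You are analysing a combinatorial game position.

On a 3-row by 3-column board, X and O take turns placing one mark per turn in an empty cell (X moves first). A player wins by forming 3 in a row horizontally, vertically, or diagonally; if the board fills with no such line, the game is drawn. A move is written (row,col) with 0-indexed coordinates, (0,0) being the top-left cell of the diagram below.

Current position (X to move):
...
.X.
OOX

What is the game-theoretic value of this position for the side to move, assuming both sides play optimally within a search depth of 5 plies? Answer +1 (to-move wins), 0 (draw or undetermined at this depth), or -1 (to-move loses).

value(.../.X./OOX, X) = +1

p1 X@[.../.X./OOX]: (0,0)[X../.X./OOX]+1* (0,1)[.X./.X./OOX]+0 (0,2)[..X/.X./OOX]+1 (1,0)[.../XX./OOX]+1 (1,2)[.../.XX/OOX]+1
p2 O@[X../.X./OOX] terminal -1; root [.../.X./OOX] d5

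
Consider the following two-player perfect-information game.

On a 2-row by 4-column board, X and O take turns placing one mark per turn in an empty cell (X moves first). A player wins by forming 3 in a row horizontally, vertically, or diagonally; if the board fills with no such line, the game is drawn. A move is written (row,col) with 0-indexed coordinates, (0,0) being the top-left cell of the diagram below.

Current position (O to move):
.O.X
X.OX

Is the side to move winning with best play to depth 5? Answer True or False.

p1 O@[.O.X/X.OX]: (0,0)[OO.X/X.OX]+0* (0,2)[.OOX/X.OX]+0 (1,1)[.O.X/XOOX]+0
p2 X@[OO.X/X.OX]: (0,2)[OOXX/X.OX]+0* (1,1)[OO.X/XXOX]-1
p3 O@[OOXX/X.OX]: (1,1)[OOXX/XOOX]+0*
p4 X@[OOXX/XOOX] terminal +0; root [.O.X/X.OX] d5

O winning at [.O.X/X.OX]: False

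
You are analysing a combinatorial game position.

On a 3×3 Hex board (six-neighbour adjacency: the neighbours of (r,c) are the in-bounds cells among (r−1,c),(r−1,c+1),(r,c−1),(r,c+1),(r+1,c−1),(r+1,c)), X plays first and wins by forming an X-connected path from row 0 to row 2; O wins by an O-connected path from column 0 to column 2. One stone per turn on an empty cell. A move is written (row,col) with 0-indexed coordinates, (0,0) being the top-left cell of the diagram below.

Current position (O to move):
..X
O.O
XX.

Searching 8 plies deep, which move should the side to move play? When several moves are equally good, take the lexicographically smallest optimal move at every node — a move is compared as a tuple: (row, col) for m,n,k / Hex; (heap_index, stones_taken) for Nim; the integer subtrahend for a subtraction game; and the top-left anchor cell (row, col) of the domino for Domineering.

ply 1, O at ..X/O.O/XX. | (0,0)=-1→O.X/O.O/XX.; (0,1)=-1→.OX/O.O/XX.; (1,1)=+1→..X/OOO/XX.*; (2,2)=-1→..X/O.O/XXO
ply 2: ..X/OOO/XX. is terminal -1 (X); from ..X/O.O/XX. depth 8

O's best at [..X/O.O/XX.]: (1,1)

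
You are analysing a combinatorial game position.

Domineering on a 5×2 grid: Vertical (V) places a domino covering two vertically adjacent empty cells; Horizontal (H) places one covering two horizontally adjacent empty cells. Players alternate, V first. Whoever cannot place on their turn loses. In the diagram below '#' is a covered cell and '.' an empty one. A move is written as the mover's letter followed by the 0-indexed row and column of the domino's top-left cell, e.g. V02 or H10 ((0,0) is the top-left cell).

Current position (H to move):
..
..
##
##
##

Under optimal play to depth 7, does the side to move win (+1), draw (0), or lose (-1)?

value(../../##/##/##, H) = +1

ply 1, H at ../../##/##/## | H00=+1→##/../##/##/##*; H10=+1→../##/##/##/##
ply 2: ##/../##/##/## is terminal -1 (V); from ../../##/##/## depth 7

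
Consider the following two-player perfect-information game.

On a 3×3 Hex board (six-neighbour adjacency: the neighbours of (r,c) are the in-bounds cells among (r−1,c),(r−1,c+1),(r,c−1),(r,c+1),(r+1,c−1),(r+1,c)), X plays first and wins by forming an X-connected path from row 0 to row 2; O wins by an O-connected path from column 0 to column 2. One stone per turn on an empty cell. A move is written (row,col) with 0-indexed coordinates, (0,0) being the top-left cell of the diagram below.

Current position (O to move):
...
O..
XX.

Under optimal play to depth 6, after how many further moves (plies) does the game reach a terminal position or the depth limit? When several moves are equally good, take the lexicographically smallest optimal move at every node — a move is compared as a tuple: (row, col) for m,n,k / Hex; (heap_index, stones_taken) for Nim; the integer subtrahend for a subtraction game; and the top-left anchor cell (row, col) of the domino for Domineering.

PV length from [.../O../XX.]: 3 plies

[.../O../XX.] O move#1: (0,0):-1/O../O../XX., (0,1):-1/.O./O../XX., (0,2):+1/..O/O../XX.*, (1,1):+1/.../OO./XX., (1,2):-1/.../O.O/XX., (2,2):-1/.../O../XXO
[..O/O../XX.] X move#2: (0,0):-1/X.O/O../XX.*, (0,1):-1/.XO/O../XX., (1,1):-1/..O/OX./XX., (1,2):-1/..O/O.X/XX., (2,2):-1/..O/O../XXX
[X.O/O../XX.] O move#3: (0,1):+1/XOO/O../XX.*, (1,1):+1/X.O/OO./XX., (1,2):+1/X.O/O.O/XX., (2,2):+1/X.O/O../XXO
[XOO/O../XX.] end (terminal -1, X#4); searched .../O../XX. to 6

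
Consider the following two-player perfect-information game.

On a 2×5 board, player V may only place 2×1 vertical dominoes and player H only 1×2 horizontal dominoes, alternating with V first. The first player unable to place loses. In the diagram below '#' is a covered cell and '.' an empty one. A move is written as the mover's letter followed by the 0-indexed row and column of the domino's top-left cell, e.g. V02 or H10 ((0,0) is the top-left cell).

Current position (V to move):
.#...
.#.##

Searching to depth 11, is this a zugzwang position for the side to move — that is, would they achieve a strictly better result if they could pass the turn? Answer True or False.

ply 1, V at .#.../.#.## | V00=-1→##.../##.##; V02=+1→.##../.####*
ply 2, H at .##../.#### | H03=-1→.####/.####*
ply 3, V at .####/.#### | V00=+1→#####/#####*
ply 4: #####/##### is terminal -1 (H); from .#.../.#.## depth 11
if V skipped the turn, H would face:
~ ply 1, H at .#.../.#.## | H02=-1→.###./.#.##*; H03=-1→.#.##/.#.##
~ ply 2, V at .###./.#.## | V00=+1→####./##.##*
~ ply 3: ####./##.## is terminal -1 (H); from .#.../.#.## depth 11
compare (V): move=+1 vs pass=+1

zugzwang(.#.../.#.##, V) = False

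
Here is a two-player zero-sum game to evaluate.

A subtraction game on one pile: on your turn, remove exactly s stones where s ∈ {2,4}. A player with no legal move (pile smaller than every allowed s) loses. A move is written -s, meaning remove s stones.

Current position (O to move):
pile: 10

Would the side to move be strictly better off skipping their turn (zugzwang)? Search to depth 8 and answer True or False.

[10] O move#1: -2:-1/8, -4:+1/6*
[6] X move#2: -2:-1/4*, -4:-1/2
[4] O move#3: -2:-1/2, -4:+1/0*
[0] end (terminal -1, X#4); searched 10 to 8
if O skipped the turn, X would face:
~ [10] X move#1: -2:-1/8, -4:+1/6*
~ [6] O move#2: -2:-1/4*, -4:-1/2
~ [4] X move#3: -2:-1/2, -4:+1/0*
~ [0] end (terminal -1, O#4); searched 10 to 8
compare (O): move=+1 vs pass=-1

zugzwang(10, O) = False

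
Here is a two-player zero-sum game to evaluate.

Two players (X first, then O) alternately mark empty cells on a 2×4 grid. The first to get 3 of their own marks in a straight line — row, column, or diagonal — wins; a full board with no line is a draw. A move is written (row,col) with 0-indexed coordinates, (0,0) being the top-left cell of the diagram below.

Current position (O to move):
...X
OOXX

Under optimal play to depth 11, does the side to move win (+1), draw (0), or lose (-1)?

p1 O@[...X/OOXX]: (0,0)[O..X/OOXX]+0* (0,1)[.O.X/OOXX]+0 (0,2)[..OX/OOXX]+0
p2 X@[O..X/OOXX]: (0,1)[OX.X/OOXX]+0* (0,2)[O.XX/OOXX]+0
p3 O@[OX.X/OOXX]: (0,2)[OXOX/OOXX]+0*
p4 X@[OXOX/OOXX] terminal +0; root [...X/OOXX] d11

value(...X/OOXX, O) = 0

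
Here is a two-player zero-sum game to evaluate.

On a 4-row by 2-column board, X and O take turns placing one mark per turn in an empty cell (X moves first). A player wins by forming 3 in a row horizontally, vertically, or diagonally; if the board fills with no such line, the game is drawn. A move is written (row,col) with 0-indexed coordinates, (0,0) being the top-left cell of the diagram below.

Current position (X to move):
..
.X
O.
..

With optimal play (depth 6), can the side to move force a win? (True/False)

X winning at [../.X/O./..]: True

ply 1, X at ../.X/O./.. | (0,0)=+0→X./.X/O./..; (0,1)=+0→.X/.X/O./..; (1,0)=+0→../XX/O./..; (2,1)=+1→../.X/OX/..*; (3,0)=+0→../.X/O./X.; (3,1)=+0→../.X/O./.X
ply 2, O at ../.X/OX/.. | (0,0)=-1→O./.X/OX/..*; (0,1)=-1→.O/.X/OX/..; (1,0)=-1→../OX/OX/..; (3,0)=-1→../.X/OX/O.; (3,1)=-1→../.X/OX/.O
ply 3, X at O./.X/OX/.. | (0,1)=+1→OX/.X/OX/..*; (1,0)=+1→O./XX/OX/..; (3,0)=-1→O./.X/OX/X.; (3,1)=+1→O./.X/OX/.X
ply 4: OX/.X/OX/.. is terminal -1 (O); from ../.X/O./.. depth 6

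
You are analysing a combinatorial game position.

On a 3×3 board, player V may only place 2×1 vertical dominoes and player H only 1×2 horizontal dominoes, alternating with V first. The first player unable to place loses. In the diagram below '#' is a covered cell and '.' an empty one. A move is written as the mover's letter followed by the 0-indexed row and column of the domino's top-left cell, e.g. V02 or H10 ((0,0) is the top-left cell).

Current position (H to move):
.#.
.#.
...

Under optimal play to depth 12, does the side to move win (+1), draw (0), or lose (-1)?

ply 1, H at .#./.#./... | H20=-1→.#./.#./##.*; H21=-1→.#./.#./.##
ply 2, V at .#./.#./##. | V00=+1→##./##./##.*; V02=+1→.##/.##/##.; V12=+1→.#./.##/###
ply 3: ##./##./##. is terminal -1 (H); from .#./.#./... depth 12

value(.#./.#./..., H) = -1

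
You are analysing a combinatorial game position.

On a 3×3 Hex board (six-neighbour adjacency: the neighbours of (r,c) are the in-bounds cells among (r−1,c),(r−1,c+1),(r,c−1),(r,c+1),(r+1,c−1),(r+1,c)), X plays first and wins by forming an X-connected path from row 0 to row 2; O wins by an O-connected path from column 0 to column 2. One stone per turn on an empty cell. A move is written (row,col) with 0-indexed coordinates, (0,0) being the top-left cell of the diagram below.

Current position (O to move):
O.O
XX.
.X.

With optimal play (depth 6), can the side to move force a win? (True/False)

p1 O@[O.O/XX./.X.]: (0,1)[OOO/XX./.X.]+1* (1,2)[O.O/XXO/.X.]-1 (2,0)[O.O/XX./OX.]-1 (2,2)[O.O/XX./.XO]-1
p2 X@[OOO/XX./.X.] terminal -1; root [O.O/XX./.X.] d6

O winning at [O.O/XX./.X.]: True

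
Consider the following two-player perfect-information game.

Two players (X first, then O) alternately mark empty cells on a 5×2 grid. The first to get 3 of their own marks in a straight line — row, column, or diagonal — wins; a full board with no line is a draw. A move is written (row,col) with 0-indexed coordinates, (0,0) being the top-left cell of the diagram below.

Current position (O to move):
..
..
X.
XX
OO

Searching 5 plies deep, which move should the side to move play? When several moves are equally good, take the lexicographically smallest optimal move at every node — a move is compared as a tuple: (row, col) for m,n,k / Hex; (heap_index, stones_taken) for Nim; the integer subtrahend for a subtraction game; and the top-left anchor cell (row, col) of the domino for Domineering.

p1 O@[../../X./XX/OO]: (0,0)[O./../X./XX/OO]-1 (0,1)[.O/../X./XX/OO]-1 (1,0)[../O./X./XX/OO]+0* (1,1)[../.O/X./XX/OO]-1 (2,1)[../../XO/XX/OO]-1
p2 X@[../O./X./XX/OO]: (0,0)[X./O./X./XX/OO]+0* (0,1)[.X/O./X./XX/OO]+0 (1,1)[../OX/X./XX/OO]+0 (2,1)[../O./XX/XX/OO]+0
p3 O@[X./O./X./XX/OO]: (0,1)[XO/O./X./XX/OO]+0* (1,1)[X./OO/X./XX/OO]+0 (2,1)[X./O./XO/XX/OO]+0
p4 X@[XO/O./X./XX/OO]: (1,1)[XO/OX/X./XX/OO]+0* (2,1)[XO/O./XX/XX/OO]+0
p5 O@[XO/OX/X./XX/OO]: (2,1)[XO/OX/XO/XX/OO]+0*
p6 X@[XO/OX/XO/XX/OO] terminal +0; root [../../X./XX/OO] d5

O's best at [../../X./XX/OO]: (1,0)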